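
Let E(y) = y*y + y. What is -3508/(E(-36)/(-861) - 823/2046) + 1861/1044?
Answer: 307511311955/163389132 ≈ 1882.1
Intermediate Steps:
E(y) = y + y² (E(y) = y² + y = y + y²)
-3508/(E(-36)/(-861) - 823/2046) + 1861/1044 = -3508/(-36*(1 - 36)/(-861) - 823/2046) + 1861/1044 = -3508/(-36*(-35)*(-1/861) - 823*1/2046) + 1861*(1/1044) = -3508/(1260*(-1/861) - 823/2046) + 1861/1044 = -3508/(-60/41 - 823/2046) + 1861/1044 = -3508/(-156503/83886) + 1861/1044 = -3508*(-83886/156503) + 1861/1044 = 294272088/156503 + 1861/1044 = 307511311955/163389132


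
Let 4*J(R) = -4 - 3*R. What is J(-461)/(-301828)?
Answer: -1379/1207312 ≈ -0.0011422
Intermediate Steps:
J(R) = -1 - 3*R/4 (J(R) = (-4 - 3*R)/4 = -1 - 3*R/4)
J(-461)/(-301828) = (-1 - 3/4*(-461))/(-301828) = (-1 + 1383/4)*(-1/301828) = (1379/4)*(-1/301828) = -1379/1207312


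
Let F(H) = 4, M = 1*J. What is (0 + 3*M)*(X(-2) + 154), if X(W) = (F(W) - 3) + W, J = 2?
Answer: 918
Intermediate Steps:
M = 2 (M = 1*2 = 2)
X(W) = 1 + W (X(W) = (4 - 3) + W = 1 + W)
(0 + 3*M)*(X(-2) + 154) = (0 + 3*2)*((1 - 2) + 154) = (0 + 6)*(-1 + 154) = 6*153 = 918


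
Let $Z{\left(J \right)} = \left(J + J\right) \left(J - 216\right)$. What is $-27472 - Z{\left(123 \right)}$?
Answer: $-4594$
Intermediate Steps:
$Z{\left(J \right)} = 2 J \left(-216 + J\right)$
$-27472 - Z{\left(123 \right)} = -27472 - 2 \cdot 123 \left(-216 + 123\right) = -27472 - 2 \cdot 123 \left(-93\right) = -27472 - -22878 = -27472 + 22878 = -4594$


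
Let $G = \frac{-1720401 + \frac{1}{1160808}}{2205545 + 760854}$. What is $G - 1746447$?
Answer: $- \frac{6013751985081281231}{3443419690392} \approx -1.7464 \cdot 10^{6}$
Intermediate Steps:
$G = - \frac{1997055244007}{3443419690392}$ ($G = \frac{-1720401 + \frac{1}{1160808}}{2966399} = \left(- \frac{1997055244007}{1160808}\right) \frac{1}{2966399} = - \frac{1997055244007}{3443419690392} \approx -0.57996$)
$G - 1746447 = - \frac{1997055244007}{3443419690392} - 1746447 = - \frac{6013751985081281231}{3443419690392}$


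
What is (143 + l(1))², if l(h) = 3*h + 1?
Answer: 21609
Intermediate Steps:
l(h) = 1 + 3*h
(143 + l(1))² = (143 + (1 + 3*1))² = (143 + (1 + 3))² = (143 + 4)² = 147² = 21609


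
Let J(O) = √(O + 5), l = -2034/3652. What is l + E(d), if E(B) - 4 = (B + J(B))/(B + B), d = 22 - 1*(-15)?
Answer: 3600/913 + √42/74 ≈ 4.0306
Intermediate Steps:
d = 37 (d = 22 + 15 = 37)
l = -1017/1826 (l = -2034*1/3652 = -1017/1826 ≈ -0.55696)
J(O) = √(5 + O)
E(B) = 4 + (B + √(5 + B))/(2*B) (E(B) = 4 + (B + √(5 + B))/(B + B) = 4 + (B + √(5 + B))/((2*B)) = 4 + (B + √(5 + B))*(1/(2*B)) = 4 + (B + √(5 + B))/(2*B))
l + E(d) = -1017/1826 + (½)*(√(5 + 37) + 9*37)/37 = -1017/1826 + (½)*(1/37)*(√42 + 333) = -1017/1826 + (½)*(1/37)*(333 + √42) = -1017/1826 + (9/2 + √42/74) = 3600/913 + √42/74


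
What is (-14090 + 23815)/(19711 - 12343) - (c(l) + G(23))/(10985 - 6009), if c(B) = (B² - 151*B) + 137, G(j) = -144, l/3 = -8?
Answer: 2187197/4582896 ≈ 0.47725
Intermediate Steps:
l = -24 (l = 3*(-8) = -24)
c(B) = 137 + B² - 151*B
(-14090 + 23815)/(19711 - 12343) - (c(l) + G(23))/(10985 - 6009) = (-14090 + 23815)/(19711 - 12343) - ((137 + (-24)² - 151*(-24)) - 144)/(10985 - 6009) = 9725/7368 - ((137 + 576 + 3624) - 144)/4976 = 9725*(1/7368) - (4337 - 144)/4976 = 9725/7368 - 4193/4976 = 2187197/4582896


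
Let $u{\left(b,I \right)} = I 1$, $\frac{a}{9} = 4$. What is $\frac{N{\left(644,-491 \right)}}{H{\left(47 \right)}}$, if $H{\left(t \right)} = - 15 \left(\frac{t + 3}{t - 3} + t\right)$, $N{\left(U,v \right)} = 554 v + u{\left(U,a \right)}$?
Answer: $\frac{5983516}{15885} \approx 376.68$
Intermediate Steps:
$a = 36$ ($a = 9 \cdot 4 = 36$)
$u{\left(b,I \right)} = I$
$N{\left(U,v \right)} = 36 + 554 v$ ($N{\left(U,v \right)} = 554 v + 36 = 36 + 554 v$)
$H{\left(t \right)} = - 15 t - \frac{15 \left(3 + t\right)}{-3 + t}$ ($H{\left(t \right)} = - 15 \left(\frac{3 + t}{-3 + t} + t\right) = - 15 \left(t + \frac{3 + t}{-3 + t}\right) = - 15 t - \frac{15 \left(3 + t\right)}{-3 + t}$)
$\frac{N{\left(644,-491 \right)}}{H{\left(47 \right)}} = \frac{36 + 554 \left(-491\right)}{15 \frac{1}{-3 + 47} \left(-3 - 47^{2} + 2 \cdot 47\right)} = \frac{36 - 272014}{15 \cdot \frac{1}{44} \left(-3 - 2209 + 94\right)} = - \frac{271978}{15 \cdot \frac{1}{44} \left(-3 - 2209 + 94\right)} = - \frac{271978}{15 \cdot \frac{1}{44} \left(-2118\right)} = - \frac{271978}{- \frac{15885}{22}} = \left(-271978\right) \left(- \frac{22}{15885}\right) = \frac{5983516}{15885}$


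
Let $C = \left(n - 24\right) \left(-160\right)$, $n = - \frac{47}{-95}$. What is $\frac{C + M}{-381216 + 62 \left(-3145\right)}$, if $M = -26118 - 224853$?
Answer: $\frac{4696993}{10947914} \approx 0.42903$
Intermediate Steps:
$n = \frac{47}{95}$ ($n = \left(-47\right) \left(- \frac{1}{95}\right) = \frac{47}{95} \approx 0.49474$)
$C = \frac{71456}{19}$ ($C = \left(\frac{47}{95} - 24\right) \left(-160\right) = \left(- \frac{2233}{95}\right) \left(-160\right) = \frac{71456}{19} \approx 3760.8$)
$M = -250971$
$\frac{C + M}{-381216 + 62 \left(-3145\right)} = \frac{\frac{71456}{19} - 250971}{-381216 + 62 \left(-3145\right)} = - \frac{4696993}{19 \left(-381216 - 194990\right)} = - \frac{4696993}{19 \left(-576206\right)} = \left(- \frac{4696993}{19}\right) \left(- \frac{1}{576206}\right) = \frac{4696993}{10947914}$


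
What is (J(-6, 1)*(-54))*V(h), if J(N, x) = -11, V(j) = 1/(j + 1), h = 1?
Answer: 297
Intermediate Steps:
V(j) = 1/(1 + j)
(J(-6, 1)*(-54))*V(h) = (-11*(-54))/(1 + 1) = 594/2 = 594*(½) = 297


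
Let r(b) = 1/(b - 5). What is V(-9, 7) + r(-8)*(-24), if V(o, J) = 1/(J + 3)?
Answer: 253/130 ≈ 1.9462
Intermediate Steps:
V(o, J) = 1/(3 + J)
r(b) = 1/(-5 + b)
V(-9, 7) + r(-8)*(-24) = 1/(3 + 7) - 24/(-5 - 8) = 1/10 - 24/(-13) = ⅒ - 1/13*(-24) = ⅒ + 24/13 = 253/130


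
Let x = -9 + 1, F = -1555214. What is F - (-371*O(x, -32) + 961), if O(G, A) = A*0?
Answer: -1556175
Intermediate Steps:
x = -8
O(G, A) = 0
F - (-371*O(x, -32) + 961) = -1555214 - (-371*0 + 961) = -1555214 - (0 + 961) = -1555214 - 1*961 = -1555214 - 961 = -1556175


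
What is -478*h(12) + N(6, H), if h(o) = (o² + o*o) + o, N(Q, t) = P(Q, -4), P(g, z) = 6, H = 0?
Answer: -143394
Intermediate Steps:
N(Q, t) = 6
h(o) = o + 2*o² (h(o) = (o² + o²) + o = 2*o² + o = o + 2*o²)
-478*h(12) + N(6, H) = -5736*(1 + 2*12) + 6 = -5736*(1 + 24) + 6 = -5736*25 + 6 = -478*300 + 6 = -143400 + 6 = -143394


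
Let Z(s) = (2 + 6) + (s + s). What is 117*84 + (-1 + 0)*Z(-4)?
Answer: 9828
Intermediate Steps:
Z(s) = 8 + 2*s
117*84 + (-1 + 0)*Z(-4) = 117*84 + (-1 + 0)*(8 + 2*(-4)) = 9828 - (8 - 8) = 9828 - 1*0 = 9828 + 0 = 9828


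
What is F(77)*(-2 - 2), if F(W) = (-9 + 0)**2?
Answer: -324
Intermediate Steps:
F(W) = 81 (F(W) = (-9)**2 = 81)
F(77)*(-2 - 2) = 81*(-2 - 2) = 81*(-4) = -324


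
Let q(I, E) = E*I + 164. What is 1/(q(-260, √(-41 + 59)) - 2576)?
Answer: -67/127804 + 65*√2/383412 ≈ -0.00028449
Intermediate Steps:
q(I, E) = 164 + E*I
1/(q(-260, √(-41 + 59)) - 2576) = 1/((164 + √(-41 + 59)*(-260)) - 2576) = 1/((164 + √18*(-260)) - 2576) = 1/((164 + (3*√2)*(-260)) - 2576) = 1/((164 - 780*√2) - 2576) = 1/(-2412 - 780*√2)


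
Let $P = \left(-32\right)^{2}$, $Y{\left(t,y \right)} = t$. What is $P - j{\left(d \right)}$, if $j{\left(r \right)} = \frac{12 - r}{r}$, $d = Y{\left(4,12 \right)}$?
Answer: $1022$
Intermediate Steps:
$d = 4$
$j{\left(r \right)} = \frac{12 - r}{r}$
$P = 1024$
$P - j{\left(d \right)} = 1024 - \frac{12 - 4}{4} = 1024 - \frac{1}{4} \cdot 8 = 1024 - 2 = 1022$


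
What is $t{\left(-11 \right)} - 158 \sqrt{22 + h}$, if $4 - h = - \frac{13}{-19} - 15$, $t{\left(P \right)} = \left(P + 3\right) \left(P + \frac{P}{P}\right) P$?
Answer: $-880 - \frac{158 \sqrt{14554}}{19} \approx -1883.2$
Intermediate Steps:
$t{\left(P \right)} = P \left(1 + P\right) \left(3 + P\right)$ ($t{\left(P \right)} = \left(3 + P\right) \left(P + 1\right) P = \left(3 + P\right) \left(1 + P\right) P = \left(3 + P\right) P \left(1 + P\right) = P \left(1 + P\right) \left(3 + P\right)$)
$h = \frac{348}{19}$ ($h = 4 - \left(- \frac{13}{-19} - 15\right) = 4 - \left(\left(-13\right) \left(- \frac{1}{19}\right) - 15\right) = 4 - \left(\frac{13}{19} - 15\right) = 4 - - \frac{272}{19} = 4 + \frac{272}{19} = \frac{348}{19} \approx 18.316$)
$t{\left(-11 \right)} - 158 \sqrt{22 + h} = - 11 \left(3 + \left(-11\right)^{2} + 4 \left(-11\right)\right) - 158 \sqrt{22 + \frac{348}{19}} = - 11 \left(3 + 121 - 44\right) - 158 \sqrt{\frac{766}{19}} = \left(-11\right) 80 - 158 \frac{\sqrt{14554}}{19} = -880 - \frac{158 \sqrt{14554}}{19}$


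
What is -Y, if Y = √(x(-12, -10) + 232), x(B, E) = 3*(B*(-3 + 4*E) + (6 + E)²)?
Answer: -2*√457 ≈ -42.755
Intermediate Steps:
x(B, E) = 3*(6 + E)² + 3*B*(-3 + 4*E) (x(B, E) = 3*((6 + E)² + B*(-3 + 4*E)) = 3*(6 + E)² + 3*B*(-3 + 4*E))
Y = 2*√457 (Y = √((-9*(-12) + 3*(6 - 10)² + 12*(-12)*(-10)) + 232) = √((108 + 3*(-4)² + 1440) + 232) = √((108 + 3*16 + 1440) + 232) = √((108 + 48 + 1440) + 232) = √(1596 + 232) = √1828 = 2*√457 ≈ 42.755)
-Y = -2*√457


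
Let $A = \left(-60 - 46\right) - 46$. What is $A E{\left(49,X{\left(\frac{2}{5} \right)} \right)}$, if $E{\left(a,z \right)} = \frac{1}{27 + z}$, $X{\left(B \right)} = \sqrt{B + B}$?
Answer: $- \frac{20520}{3641} + \frac{304 \sqrt{5}}{3641} \approx -5.4491$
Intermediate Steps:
$X{\left(B \right)} = \sqrt{2} \sqrt{B}$ ($X{\left(B \right)} = \sqrt{2 B} = \sqrt{2} \sqrt{B}$)
$A = -152$ ($A = -106 - 46 = -152$)
$A E{\left(49,X{\left(\frac{2}{5} \right)} \right)} = - \frac{152}{27 + \sqrt{2} \sqrt{\frac{2}{5}}} = - \frac{152}{27 + \sqrt{2} \frac{\sqrt{10}}{5}} = - \frac{152}{27 + \frac{2 \sqrt{5}}{5}}$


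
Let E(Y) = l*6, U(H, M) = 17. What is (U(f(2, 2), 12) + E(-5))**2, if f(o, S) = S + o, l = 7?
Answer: 3481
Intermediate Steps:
E(Y) = 42 (E(Y) = 7*6 = 42)
(U(f(2, 2), 12) + E(-5))**2 = (17 + 42)**2 = 59**2 = 3481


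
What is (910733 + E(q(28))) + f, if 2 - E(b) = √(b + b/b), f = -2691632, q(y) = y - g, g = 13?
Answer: -1780901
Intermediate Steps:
q(y) = -13 + y (q(y) = y - 1*13 = y - 13 = -13 + y)
E(b) = 2 - √(1 + b) (E(b) = 2 - √(b + b/b) = 2 - √(b + 1) = 2 - √(1 + b))
(910733 + E(q(28))) + f = (910733 + (2 - √(1 + (-13 + 28)))) - 2691632 = (910733 + (2 - √(1 + 15))) - 2691632 = (910733 + (2 - √16)) - 2691632 = (910733 + (2 - 1*4)) - 2691632 = (910733 + (2 - 4)) - 2691632 = (910733 - 2) - 2691632 = 910731 - 2691632 = -1780901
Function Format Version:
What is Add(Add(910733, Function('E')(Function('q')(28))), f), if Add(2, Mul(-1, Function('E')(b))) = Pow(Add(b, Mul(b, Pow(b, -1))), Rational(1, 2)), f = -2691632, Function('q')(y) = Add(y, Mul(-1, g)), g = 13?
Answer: -1780901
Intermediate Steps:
Function('q')(y) = Add(-13, y) (Function('q')(y) = Add(y, Mul(-1, 13)) = Add(y, -13) = Add(-13, y))
Function('E')(b) = Add(2, Mul(-1, Pow(Add(1, b), Rational(1, 2)))) (Function('E')(b) = Add(2, Mul(-1, Pow(Add(b, Mul(b, Pow(b, -1))), Rational(1, 2)))) = Add(2, Mul(-1, Pow(Add(b, 1), Rational(1, 2)))) = Add(2, Mul(-1, Pow(Add(1, b), Rational(1, 2)))))
Add(Add(910733, Function('E')(Function('q')(28))), f) = Add(Add(910733, Add(2, Mul(-1, Pow(Add(1, Add(-13, 28)), Rational(1, 2))))), -2691632) = Add(Add(910733, Add(2, Mul(-1, Pow(Add(1, 15), Rational(1, 2))))), -2691632) = Add(Add(910733, Add(2, Mul(-1, Pow(16, Rational(1, 2))))), -2691632) = Add(Add(910733, Add(2, Mul(-1, 4))), -2691632) = Add(Add(910733, Add(2, -4)), -2691632) = Add(Add(910733, -2), -2691632) = Add(910731, -2691632) = -1780901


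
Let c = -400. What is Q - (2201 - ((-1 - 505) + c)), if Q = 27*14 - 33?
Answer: -2762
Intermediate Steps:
Q = 345 (Q = 378 - 33 = 345)
Q - (2201 - ((-1 - 505) + c)) = 345 - (2201 - ((-1 - 505) - 400)) = 345 - (2201 - (-506 - 400)) = 345 - (2201 - 1*(-906)) = 345 - (2201 + 906) = 345 - 1*3107 = 345 - 3107 = -2762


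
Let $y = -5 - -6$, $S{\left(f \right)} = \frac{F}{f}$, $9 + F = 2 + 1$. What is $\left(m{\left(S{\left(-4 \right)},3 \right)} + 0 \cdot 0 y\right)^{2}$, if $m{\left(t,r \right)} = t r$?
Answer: $\frac{81}{4} \approx 20.25$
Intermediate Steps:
$F = -6$ ($F = -9 + \left(2 + 1\right) = -9 + 3 = -6$)
$S{\left(f \right)} = - \frac{6}{f}$
$m{\left(t,r \right)} = r t$
$y = 1$ ($y = -5 + 6 = 1$)
$\left(m{\left(S{\left(-4 \right)},3 \right)} + 0 \cdot 0 y\right)^{2} = \left(3 \left(- \frac{6}{-4}\right) + 0 \cdot 0 \cdot 1\right)^{2} = \left(3 \left(\left(-6\right) \left(- \frac{1}{4}\right)\right) + 0 \cdot 1\right)^{2} = \left(3 \cdot \frac{3}{2} + 0\right)^{2} = \left(\frac{9}{2} + 0\right)^{2} = \left(\frac{9}{2}\right)^{2} = \frac{81}{4}$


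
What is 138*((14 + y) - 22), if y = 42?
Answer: 4692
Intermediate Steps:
138*((14 + y) - 22) = 138*((14 + 42) - 22) = 138*(56 - 22) = 138*34 = 4692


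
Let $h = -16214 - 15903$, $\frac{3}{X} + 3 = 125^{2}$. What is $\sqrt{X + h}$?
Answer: $\frac{i \sqrt{7838053726562}}{15622} \approx 179.21 i$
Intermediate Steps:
$X = \frac{3}{15622}$ ($X = \frac{3}{-3 + 125^{2}} = \frac{3}{-3 + 15625} = \frac{3}{15622} \approx 0.00019204$)
$h = -32117$
$\sqrt{X + h} = \sqrt{\frac{3}{15622} - 32117} = \sqrt{- \frac{501731771}{15622}} = \frac{i \sqrt{7838053726562}}{15622}$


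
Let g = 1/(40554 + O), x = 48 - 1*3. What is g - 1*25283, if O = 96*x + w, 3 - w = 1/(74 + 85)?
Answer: -180405379927/7135442 ≈ -25283.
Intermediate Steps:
x = 45 (x = 48 - 3 = 45)
w = 476/159 (w = 3 - 1/(74 + 85) = 3 - 1/159 = 476/159 ≈ 2.9937)
O = 687356/159 (O = 96*45 + 476/159 = 4320 + 476/159 = 687356/159 ≈ 4323.0)
g = 159/7135442 (g = 1/(40554 + 687356/159) = 1/(7135442/159) = 159/7135442 ≈ 2.2283e-5)
g - 1*25283 = 159/7135442 - 1*25283 = 159/7135442 - 25283 = -180405379927/7135442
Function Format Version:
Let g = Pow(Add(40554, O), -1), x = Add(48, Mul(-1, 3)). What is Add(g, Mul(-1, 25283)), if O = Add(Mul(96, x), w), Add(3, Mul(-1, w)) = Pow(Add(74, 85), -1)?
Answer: Rational(-180405379927, 7135442) ≈ -25283.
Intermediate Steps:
x = 45 (x = Add(48, -3) = 45)
w = Rational(476, 159) (w = Add(3, Mul(-1, Pow(Add(74, 85), -1))) = Add(3, Mul(-1, Pow(159, -1))) = Add(3, Mul(-1, Rational(1, 159))) = Add(3, Rational(-1, 159)) = Rational(476, 159) ≈ 2.9937)
O = Rational(687356, 159) (O = Add(Mul(96, 45), Rational(476, 159)) = Add(4320, Rational(476, 159)) = Rational(687356, 159) ≈ 4323.0)
g = Rational(159, 7135442) (g = Pow(Add(40554, Rational(687356, 159)), -1) = Pow(Rational(7135442, 159), -1) = Rational(159, 7135442) ≈ 2.2283e-5)
Add(g, Mul(-1, 25283)) = Add(Rational(159, 7135442), Mul(-1, 25283)) = Add(Rational(159, 7135442), -25283) = Rational(-180405379927, 7135442)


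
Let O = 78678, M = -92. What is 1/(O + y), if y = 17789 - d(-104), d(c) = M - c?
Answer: 1/96455 ≈ 1.0368e-5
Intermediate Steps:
d(c) = -92 - c
y = 17777 (y = 17789 - (-92 - 1*(-104)) = 17789 - (-92 + 104) = 17789 - 1*12 = 17789 - 12 = 17777)
1/(O + y) = 1/(78678 + 17777) = 1/96455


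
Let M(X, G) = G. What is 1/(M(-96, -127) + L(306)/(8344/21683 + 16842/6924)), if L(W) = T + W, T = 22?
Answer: -70493157/745355243 ≈ -0.094577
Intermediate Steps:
L(W) = 22 + W
1/(M(-96, -127) + L(306)/(8344/21683 + 16842/6924)) = 1/(-127 + (22 + 306)/(8344/21683 + 16842/6924)) = 1/(-127 + 328/(8344*(1/21683) + 16842*(1/6924))) = 1/(-127 + 328/(8344/21683 + 2807/1154)) = 1/(-127 + 328/(70493157/25022182)) = 1/(-127 + 328*(25022182/70493157)) = 1/(-127 + 8207275696/70493157) = 1/(-745355243/70493157) = -70493157/745355243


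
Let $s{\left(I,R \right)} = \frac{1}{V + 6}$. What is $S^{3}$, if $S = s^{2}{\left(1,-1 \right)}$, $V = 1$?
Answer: $\frac{1}{117649} \approx 8.4999 \cdot 10^{-6}$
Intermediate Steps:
$s{\left(I,R \right)} = \frac{1}{7}$ ($s{\left(I,R \right)} = \frac{1}{1 + 6} = \frac{1}{7}$)
$S = \frac{1}{49}$ ($S = \left(\frac{1}{7}\right)^{2} = \frac{1}{49} \approx 0.020408$)
$S^{3} = \left(\frac{1}{49}\right)^{3} = \frac{1}{117649}$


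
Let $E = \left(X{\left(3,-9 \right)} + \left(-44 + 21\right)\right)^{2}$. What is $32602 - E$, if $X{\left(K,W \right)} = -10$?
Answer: $31513$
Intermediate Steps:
$E = 1089$ ($E = \left(-10 + \left(-44 + 21\right)\right)^{2} = \left(-10 - 23\right)^{2} = \left(-33\right)^{2} = 1089$)
$32602 - E = 32602 - 1089 = 31513$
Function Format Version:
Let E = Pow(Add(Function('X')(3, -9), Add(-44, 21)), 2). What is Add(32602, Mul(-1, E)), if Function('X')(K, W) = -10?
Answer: 31513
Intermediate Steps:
E = 1089 (E = Pow(Add(-10, Add(-44, 21)), 2) = Pow(Add(-10, -23), 2) = Pow(-33, 2) = 1089)
Add(32602, Mul(-1, E)) = Add(32602, Mul(-1, 1089)) = Add(32602, -1089) = 31513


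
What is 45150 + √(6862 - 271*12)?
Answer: 45150 + 19*√10 ≈ 45210.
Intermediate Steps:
45150 + √(6862 - 271*12) = 45150 + √(6862 - 3252) = 45150 + √3610 = 45150 + 19*√10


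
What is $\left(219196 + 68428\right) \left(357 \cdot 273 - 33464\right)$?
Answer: $18407073128$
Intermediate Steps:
$\left(219196 + 68428\right) \left(357 \cdot 273 - 33464\right) = 287624 \left(97461 - 33464\right) = 287624 \cdot 63997 = 18407073128$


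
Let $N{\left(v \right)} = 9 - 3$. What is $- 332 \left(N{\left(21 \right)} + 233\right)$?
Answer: $-79348$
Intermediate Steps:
$N{\left(v \right)} = 6$
$- 332 \left(N{\left(21 \right)} + 233\right) = - 332 \left(6 + 233\right) = \left(-332\right) 239 = -79348$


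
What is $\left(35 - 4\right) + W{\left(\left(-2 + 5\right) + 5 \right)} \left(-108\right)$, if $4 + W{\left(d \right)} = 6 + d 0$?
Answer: $-185$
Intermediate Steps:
$W{\left(d \right)} = 2$ ($W{\left(d \right)} = -4 + \left(6 + d 0\right) = -4 + \left(6 + 0\right) = -4 + 6 = 2$)
$\left(35 - 4\right) + W{\left(\left(-2 + 5\right) + 5 \right)} \left(-108\right) = \left(35 - 4\right) + 2 \left(-108\right) = \left(35 - 4\right) - 216 = 31 - 216 = -185$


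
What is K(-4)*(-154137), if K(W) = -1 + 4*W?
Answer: 2620329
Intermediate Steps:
K(-4)*(-154137) = (-1 + 4*(-4))*(-154137) = (-1 - 16)*(-154137) = -17*(-154137) = 2620329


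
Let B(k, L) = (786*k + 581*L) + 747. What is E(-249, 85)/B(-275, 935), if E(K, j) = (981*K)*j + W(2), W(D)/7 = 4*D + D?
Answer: -20762795/327832 ≈ -63.334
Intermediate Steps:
W(D) = 35*D (W(D) = 7*(4*D + D) = 7*(5*D) = 35*D)
E(K, j) = 70 + 981*K*j (E(K, j) = (981*K)*j + 35*2 = 981*K*j + 70 = 70 + 981*K*j)
B(k, L) = 747 + 581*L + 786*k (B(k, L) = (581*L + 786*k) + 747 = 747 + 581*L + 786*k)
E(-249, 85)/B(-275, 935) = (70 + 981*(-249)*85)/(747 + 581*935 + 786*(-275)) = (70 - 20762865)/(747 + 543235 - 216150) = -20762795/327832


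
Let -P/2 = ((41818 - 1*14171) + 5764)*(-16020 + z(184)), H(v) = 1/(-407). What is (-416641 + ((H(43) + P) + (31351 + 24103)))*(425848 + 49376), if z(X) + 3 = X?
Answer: 204640586159915904/407 ≈ 5.0280e+14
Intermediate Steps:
z(X) = -3 + X
H(v) = -1/407
P = 1058393658 (P = -2*((41818 - 1*14171) + 5764)*(-16020 + (-3 + 184)) = -2*((41818 - 14171) + 5764)*(-16020 + 181) = -2*(27647 + 5764)*(-15839) = -66822*(-15839) = -2*(-529196829) = 1058393658)
(-416641 + ((H(43) + P) + (31351 + 24103)))*(425848 + 49376) = (-416641 + ((-1/407 + 1058393658) + (31351 + 24103)))*(425848 + 49376) = (-416641 + (430766218805/407 + 55454))*475224 = (-416641 + 430788788583/407)*475224 = (430619215696/407)*475224 = 204640586159915904/407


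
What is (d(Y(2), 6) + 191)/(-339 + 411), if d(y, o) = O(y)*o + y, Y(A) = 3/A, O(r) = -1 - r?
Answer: 355/144 ≈ 2.4653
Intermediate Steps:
d(y, o) = y + o*(-1 - y) (d(y, o) = (-1 - y)*o + y = o*(-1 - y) + y = y + o*(-1 - y))
(d(Y(2), 6) + 191)/(-339 + 411) = ((3/2 - 1*6*(1 + 3/2)) + 191)/(-339 + 411) = ((3*(1/2) - 1*6*(1 + 3*(1/2))) + 191)/72 = ((3/2 - 1*6*(1 + 3/2)) + 191)*(1/72) = ((3/2 - 1*6*5/2) + 191)*(1/72) = ((3/2 - 15) + 191)*(1/72) = (-27/2 + 191)*(1/72) = (355/2)*(1/72) = 355/144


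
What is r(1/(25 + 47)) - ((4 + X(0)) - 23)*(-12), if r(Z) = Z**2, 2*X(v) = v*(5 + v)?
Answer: -1181951/5184 ≈ -228.00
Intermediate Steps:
X(v) = v*(5 + v)/2 (X(v) = (v*(5 + v))/2 = v*(5 + v)/2)
r(1/(25 + 47)) - ((4 + X(0)) - 23)*(-12) = (1/(25 + 47))**2 - ((4 + (1/2)*0*(5 + 0)) - 23)*(-12) = (1/72)**2 - ((4 + (1/2)*0*5) - 23)*(-12) = (1/72)**2 - ((4 + 0) - 23)*(-12) = 1/5184 - (4 - 23)*(-12) = 1/5184 - (-19)*(-12) = 1/5184 - 1*228 = 1/5184 - 228 = -1181951/5184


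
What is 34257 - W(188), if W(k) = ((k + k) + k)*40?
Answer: 11697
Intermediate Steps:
W(k) = 120*k (W(k) = (2*k + k)*40 = (3*k)*40 = 120*k)
34257 - W(188) = 34257 - 120*188 = 34257 - 1*22560 = 34257 - 22560 = 11697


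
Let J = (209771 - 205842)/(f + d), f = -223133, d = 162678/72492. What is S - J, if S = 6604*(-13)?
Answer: -231445422590458/2695865793 ≈ -85852.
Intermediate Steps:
d = 27113/12082 (d = 162678*(1/72492) = 27113/12082 ≈ 2.2441)
J = -47470178/2695865793 (J = (209771 - 205842)/(-223133 + 27113/12082) = 3929/(-2695865793/12082) = 3929*(-12082/2695865793) = -47470178/2695865793 ≈ -0.017609)
S = -85852
S - J = -85852 - 1*(-47470178/2695865793) = -85852 + 47470178/2695865793 = -231445422590458/2695865793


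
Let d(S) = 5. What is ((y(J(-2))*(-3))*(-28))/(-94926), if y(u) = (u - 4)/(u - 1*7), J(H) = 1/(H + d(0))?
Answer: -77/158210 ≈ -0.00048669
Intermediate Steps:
J(H) = 1/(5 + H) (J(H) = 1/(H + 5) = 1/(5 + H))
y(u) = (-4 + u)/(-7 + u) (y(u) = (-4 + u)/(u - 7) = (-4 + u)/(-7 + u))
((y(J(-2))*(-3))*(-28))/(-94926) = ((((-4 + 1/(5 - 2))/(-7 + 1/(5 - 2)))*(-3))*(-28))/(-94926) = ((((-4 + 1/3)/(-7 + 1/3))*(-3))*(-28))*(-1/94926) = (((-11/3/(-20/3))*(-3))*(-28))*(-1/94926) = ((-3/20*(-11/3)*(-3))*(-28))*(-1/94926) = (((11/20)*(-3))*(-28))*(-1/94926) = -33/20*(-28)*(-1/94926) = (231/5)*(-1/94926) = -77/158210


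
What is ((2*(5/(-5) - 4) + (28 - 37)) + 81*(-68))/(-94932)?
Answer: 5527/94932 ≈ 0.058221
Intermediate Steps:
((2*(5/(-5) - 4) + (28 - 37)) + 81*(-68))/(-94932) = ((2*(5*(-1/5) - 4) - 9) - 5508)*(-1/94932) = ((2*(-1 - 4) - 9) - 5508)*(-1/94932) = ((2*(-5) - 9) - 5508)*(-1/94932) = ((-10 - 9) - 5508)*(-1/94932) = (-19 - 5508)*(-1/94932) = -5527*(-1/94932) = 5527/94932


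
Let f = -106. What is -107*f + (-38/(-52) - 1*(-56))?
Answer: 296367/26 ≈ 11399.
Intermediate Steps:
-107*f + (-38/(-52) - 1*(-56)) = -107*(-106) + (-38/(-52) - 1*(-56)) = 11342 + (-38*(-1/52) + 56) = 11342 + (19/26 + 56) = 11342 + 1475/26 = 296367/26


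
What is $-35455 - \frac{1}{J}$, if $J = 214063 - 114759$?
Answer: $- \frac{3520823321}{99304} \approx -35455.0$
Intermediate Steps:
$J = 99304$
$-35455 - \frac{1}{J} = -35455 - \frac{1}{99304} = - \frac{3520823321}{99304}$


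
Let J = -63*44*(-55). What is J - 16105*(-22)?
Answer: 506770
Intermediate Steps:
J = 152460 (J = -2772*(-55) = 152460)
J - 16105*(-22) = 152460 - 16105*(-22) = 152460 + 354310 = 506770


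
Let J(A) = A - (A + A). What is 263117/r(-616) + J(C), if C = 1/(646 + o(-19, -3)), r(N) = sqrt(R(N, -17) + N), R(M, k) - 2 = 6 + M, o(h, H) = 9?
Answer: -1/655 - 263117*I*sqrt(34)/204 ≈ -0.0015267 - 7520.7*I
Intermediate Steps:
R(M, k) = 8 + M (R(M, k) = 2 + (6 + M) = 8 + M)
r(N) = sqrt(8 + 2*N) (r(N) = sqrt((8 + N) + N) = sqrt(8 + 2*N))
C = 1/655 (C = 1/(646 + 9) = 1/655 ≈ 0.0015267)
J(A) = -A (J(A) = A - 2*A = -A)
263117/r(-616) + J(C) = 263117/(sqrt(8 + 2*(-616))) - 1*1/655 = 263117/(sqrt(8 - 1232)) - 1/655 = 263117/(sqrt(-1224)) - 1/655 = 263117/((6*I*sqrt(34))) - 1/655 = 263117*(-I*sqrt(34)/204) - 1/655 = -263117*I*sqrt(34)/204 - 1/655 = -1/655 - 263117*I*sqrt(34)/204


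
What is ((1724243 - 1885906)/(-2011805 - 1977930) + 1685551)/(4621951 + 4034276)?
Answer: 6724901980648/34536051829845 ≈ 0.19472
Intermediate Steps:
((1724243 - 1885906)/(-2011805 - 1977930) + 1685551)/(4621951 + 4034276) = (-161663/(-3989735) + 1685551)/8656227 = (-161663*(-1/3989735) + 1685551)*(1/8656227) = (161663/3989735 + 1685551)*(1/8656227) = (6724901980648/3989735)*(1/8656227) = 6724901980648/34536051829845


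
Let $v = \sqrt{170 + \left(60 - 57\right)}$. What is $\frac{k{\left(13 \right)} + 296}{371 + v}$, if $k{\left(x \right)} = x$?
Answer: $\frac{114639}{137468} - \frac{309 \sqrt{173}}{137468} \approx 0.80437$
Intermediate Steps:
$v = \sqrt{173}$ ($v = \sqrt{170 + \left(60 - 57\right)} = \sqrt{170 + 3} = \sqrt{173} \approx 13.153$)
$\frac{k{\left(13 \right)} + 296}{371 + v} = \frac{13 + 296}{371 + \sqrt{173}} = \frac{309}{371 + \sqrt{173}}$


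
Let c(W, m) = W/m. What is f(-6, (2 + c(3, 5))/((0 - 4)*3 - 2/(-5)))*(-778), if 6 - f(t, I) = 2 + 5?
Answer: 778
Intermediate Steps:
f(t, I) = -1 (f(t, I) = 6 - (2 + 5) = 6 - 1*7 = 6 - 7 = -1)
f(-6, (2 + c(3, 5))/((0 - 4)*3 - 2/(-5)))*(-778) = -1*(-778) = 778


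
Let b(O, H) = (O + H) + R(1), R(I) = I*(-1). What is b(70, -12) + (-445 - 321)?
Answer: -709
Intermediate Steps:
R(I) = -I
b(O, H) = -1 + H + O (b(O, H) = (O + H) - 1*1 = (H + O) - 1 = -1 + H + O)
b(70, -12) + (-445 - 321) = (-1 - 12 + 70) + (-445 - 321) = 57 - 766 = -709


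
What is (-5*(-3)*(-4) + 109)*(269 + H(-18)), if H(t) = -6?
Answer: 12887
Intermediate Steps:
(-5*(-3)*(-4) + 109)*(269 + H(-18)) = (-5*(-3)*(-4) + 109)*(269 - 6) = (15*(-4) + 109)*263 = (-60 + 109)*263 = 49*263 = 12887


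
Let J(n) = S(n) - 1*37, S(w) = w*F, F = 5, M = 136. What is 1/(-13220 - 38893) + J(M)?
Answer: 33508658/52113 ≈ 643.00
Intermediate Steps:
S(w) = 5*w (S(w) = w*5 = 5*w)
J(n) = -37 + 5*n (J(n) = 5*n - 1*37 = 5*n - 37 = -37 + 5*n)
1/(-13220 - 38893) + J(M) = 1/(-13220 - 38893) + (-37 + 5*136) = 1/(-52113) + (-37 + 680) = -1/52113 + 643 = 33508658/52113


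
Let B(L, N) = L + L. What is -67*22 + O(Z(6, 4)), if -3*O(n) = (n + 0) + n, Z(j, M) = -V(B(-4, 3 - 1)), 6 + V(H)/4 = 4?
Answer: -4438/3 ≈ -1479.3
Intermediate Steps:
B(L, N) = 2*L
V(H) = -8 (V(H) = -24 + 4*4 = -24 + 16 = -8)
Z(j, M) = 8 (Z(j, M) = -1*(-8) = 8)
O(n) = -2*n/3 (O(n) = -((n + 0) + n)/3 = -(n + n)/3 = -2*n/3)
-67*22 + O(Z(6, 4)) = -67*22 - ⅔*8 = -1474 - 16/3 = -4438/3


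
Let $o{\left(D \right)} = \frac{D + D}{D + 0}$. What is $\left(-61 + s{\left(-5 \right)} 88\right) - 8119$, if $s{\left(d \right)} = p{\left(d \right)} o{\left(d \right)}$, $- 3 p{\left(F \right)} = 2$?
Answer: $- \frac{24892}{3} \approx -8297.3$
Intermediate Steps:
$p{\left(F \right)} = - \frac{2}{3}$ ($p{\left(F \right)} = \left(- \frac{1}{3}\right) 2 = - \frac{2}{3}$)
$o{\left(D \right)} = 2$ ($o{\left(D \right)} = \frac{2 D}{D} = 2$)
$s{\left(d \right)} = - \frac{4}{3}$ ($s{\left(d \right)} = \left(- \frac{2}{3}\right) 2 = - \frac{4}{3}$)
$\left(-61 + s{\left(-5 \right)} 88\right) - 8119 = \left(-61 - \frac{352}{3}\right) - 8119 = - \frac{535}{3} - 8119 = - \frac{24892}{3}$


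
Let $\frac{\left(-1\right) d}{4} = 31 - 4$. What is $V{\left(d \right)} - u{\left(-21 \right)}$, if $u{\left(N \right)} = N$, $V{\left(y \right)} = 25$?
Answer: $46$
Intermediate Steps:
$d = -108$ ($d = - 4 \left(31 - 4\right) = \left(-4\right) 27 = -108$)
$V{\left(d \right)} - u{\left(-21 \right)} = 25 - -21 = 25 + 21 = 46$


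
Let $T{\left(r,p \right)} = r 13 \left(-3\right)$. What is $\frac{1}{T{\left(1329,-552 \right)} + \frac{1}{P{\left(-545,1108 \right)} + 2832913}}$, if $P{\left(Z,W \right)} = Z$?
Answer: $- \frac{2832368}{146804465807} \approx -1.9293 \cdot 10^{-5}$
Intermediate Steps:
$T{\left(r,p \right)} = - 39 r$ ($T{\left(r,p \right)} = 13 r \left(-3\right) = - 39 r$)
$\frac{1}{T{\left(1329,-552 \right)} + \frac{1}{P{\left(-545,1108 \right)} + 2832913}} = \frac{1}{\left(-39\right) 1329 + \frac{1}{-545 + 2832913}} = \frac{1}{-51831 + \frac{1}{2832368}} = \frac{1}{- \frac{146804465807}{2832368}} = - \frac{2832368}{146804465807}$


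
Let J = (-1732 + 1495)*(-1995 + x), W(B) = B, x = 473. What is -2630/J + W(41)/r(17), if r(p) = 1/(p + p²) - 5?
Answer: -2264769557/275765853 ≈ -8.2126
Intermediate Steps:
r(p) = -5 + 1/(p + p²)
J = 360714 (J = (-1732 + 1495)*(-1995 + 473) = -237*(-1522) = 360714)
-2630/J + W(41)/r(17) = -2630/360714 + 41/(((1 - 5*17 - 5*17²)/(17*(1 + 17)))) = -2630*1/360714 + 41/(((1/17)*(1 - 85 - 5*289)/18)) = -1315/180357 + 41/(((1/17)*(1/18)*(1 - 85 - 1445))) = -1315/180357 + 41/(((1/17)*(1/18)*(-1529))) = -1315/180357 + 41/(-1529/306) = -1315/180357 + 41*(-306/1529) = -1315/180357 - 12546/1529 = -2264769557/275765853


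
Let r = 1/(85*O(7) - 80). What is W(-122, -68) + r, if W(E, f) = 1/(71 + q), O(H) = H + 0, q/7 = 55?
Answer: 971/234840 ≈ 0.0041347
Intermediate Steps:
q = 385 (q = 7*55 = 385)
O(H) = H
W(E, f) = 1/456 (W(E, f) = 1/(71 + 385) = 1/456)
r = 1/515 (r = 1/(85*7 - 80) = 1/(595 - 80) = 1/515 ≈ 0.0019417)
W(-122, -68) + r = 1/456 + 1/515 = 971/234840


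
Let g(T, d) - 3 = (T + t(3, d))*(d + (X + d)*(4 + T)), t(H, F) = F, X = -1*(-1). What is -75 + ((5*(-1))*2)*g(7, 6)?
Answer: -10895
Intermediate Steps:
X = 1
g(T, d) = 3 + (T + d)*(d + (1 + d)*(4 + T))
-75 + ((5*(-1))*2)*g(7, 6) = -75 + ((5*(-1))*2)*(3 + 7² + 4*7 + 4*6 + 5*6² + 7*6² + 6*7² + 6*7*6) = -75 + (-5*2)*(3 + 49 + 28 + 24 + 5*36 + 7*36 + 6*49 + 252) = -75 - 10*(3 + 49 + 28 + 24 + 180 + 252 + 294 + 252) = -75 - 10*1082 = -75 - 10820 = -10895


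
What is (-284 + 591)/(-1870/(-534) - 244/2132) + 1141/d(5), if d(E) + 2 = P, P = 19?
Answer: 1292760697/8195156 ≈ 157.75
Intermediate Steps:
d(E) = 17 (d(E) = -2 + 19 = 17)
(-284 + 591)/(-1870/(-534) - 244/2132) + 1141/d(5) = (-284 + 591)/(-1870/(-534) - 244/2132) + 1141/17 = 307/(-1870*(-1/534) - 244*1/2132) + 1141*(1/17) = 307/(935/267 - 61/533) + 1141/17 = 307/(482068/142311) + 1141/17 = 307*(142311/482068) + 1141/17 = 43689477/482068 + 1141/17 = 1292760697/8195156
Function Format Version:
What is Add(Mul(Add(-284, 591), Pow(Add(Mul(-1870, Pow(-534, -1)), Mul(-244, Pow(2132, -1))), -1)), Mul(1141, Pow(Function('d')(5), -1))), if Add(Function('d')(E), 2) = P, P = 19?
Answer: Rational(1292760697, 8195156) ≈ 157.75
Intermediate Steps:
Function('d')(E) = 17 (Function('d')(E) = Add(-2, 19) = 17)
Add(Mul(Add(-284, 591), Pow(Add(Mul(-1870, Pow(-534, -1)), Mul(-244, Pow(2132, -1))), -1)), Mul(1141, Pow(Function('d')(5), -1))) = Add(Mul(Add(-284, 591), Pow(Add(Mul(-1870, Pow(-534, -1)), Mul(-244, Pow(2132, -1))), -1)), Mul(1141, Pow(17, -1))) = Add(Mul(307, Pow(Add(Mul(-1870, Rational(-1, 534)), Mul(-244, Rational(1, 2132))), -1)), Mul(1141, Rational(1, 17))) = Add(Mul(307, Pow(Add(Rational(935, 267), Rational(-61, 533)), -1)), Rational(1141, 17)) = Add(Mul(307, Pow(Rational(482068, 142311), -1)), Rational(1141, 17)) = Add(Mul(307, Rational(142311, 482068)), Rational(1141, 17)) = Add(Rational(43689477, 482068), Rational(1141, 17)) = Rational(1292760697, 8195156)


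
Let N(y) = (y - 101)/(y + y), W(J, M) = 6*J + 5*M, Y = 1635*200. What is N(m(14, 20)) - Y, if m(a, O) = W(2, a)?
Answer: -53628019/164 ≈ -3.2700e+5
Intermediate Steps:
Y = 327000
W(J, M) = 5*M + 6*J
m(a, O) = 12 + 5*a (m(a, O) = 5*a + 6*2 = 5*a + 12 = 12 + 5*a)
N(y) = (-101 + y)/(2*y) (N(y) = (-101 + y)/((2*y)) = (-101 + y)*(1/(2*y)) = (-101 + y)/(2*y))
N(m(14, 20)) - Y = (-101 + (12 + 5*14))/(2*(12 + 5*14)) - 1*327000 = (-101 + (12 + 70))/(2*(12 + 70)) - 327000 = (½)*(-101 + 82)/82 - 327000 = (½)*(1/82)*(-19) - 327000 = -19/164 - 327000 = -53628019/164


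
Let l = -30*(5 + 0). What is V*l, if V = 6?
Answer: -900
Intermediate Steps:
l = -150 (l = -30*5 = -6*25 = -150)
V*l = 6*(-150) = -900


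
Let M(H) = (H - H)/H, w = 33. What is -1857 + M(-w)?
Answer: -1857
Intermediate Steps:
M(H) = 0 (M(H) = 0/H = 0)
-1857 + M(-w) = -1857 + 0 = -1857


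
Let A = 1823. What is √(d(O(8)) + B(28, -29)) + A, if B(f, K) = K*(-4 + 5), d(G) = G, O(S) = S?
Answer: 1823 + I*√21 ≈ 1823.0 + 4.5826*I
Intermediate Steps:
B(f, K) = K (B(f, K) = K*1 = K)
√(d(O(8)) + B(28, -29)) + A = √(8 - 29) + 1823 = √(-21) + 1823 = I*√21 + 1823 = 1823 + I*√21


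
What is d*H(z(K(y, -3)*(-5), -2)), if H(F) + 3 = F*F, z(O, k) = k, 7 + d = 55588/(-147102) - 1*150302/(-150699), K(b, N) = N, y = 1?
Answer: -7858011183/1231562461 ≈ -6.3805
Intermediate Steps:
d = -7858011183/1231562461 (d = -7 + (55588/(-147102) - 1*150302/(-150699)) = -7 + (55588*(-1/147102) - 150302*(-1/150699)) = -7 + (-27794/73551 + 150302/150699) = -7 + 762926044/1231562461 = -7858011183/1231562461 ≈ -6.3805)
H(F) = -3 + F**2 (H(F) = -3 + F*F = -3 + F**2)
d*H(z(K(y, -3)*(-5), -2)) = -7858011183*(-3 + (-2)**2)/1231562461 = -7858011183*(-3 + 4)/1231562461 = -7858011183/1231562461*1 = -7858011183/1231562461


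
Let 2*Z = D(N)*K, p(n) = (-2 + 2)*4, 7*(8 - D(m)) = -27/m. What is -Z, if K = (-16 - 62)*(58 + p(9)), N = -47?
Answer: 5892510/329 ≈ 17910.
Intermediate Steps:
D(m) = 8 + 27/(7*m) (D(m) = 8 - (-27)/(7*m) = 8 + 27/(7*m))
p(n) = 0 (p(n) = 0*4 = 0)
K = -4524 (K = (-16 - 62)*(58 + 0) = -78*58 = -4524)
Z = -5892510/329 (Z = ((8 + (27/7)/(-47))*(-4524))/2 = ((8 + (27/7)*(-1/47))*(-4524))/2 = ((8 - 27/329)*(-4524))/2 = ((2605/329)*(-4524))/2 = (½)*(-11785020/329) = -5892510/329 ≈ -17910.)
-Z = -1*(-5892510/329) = 5892510/329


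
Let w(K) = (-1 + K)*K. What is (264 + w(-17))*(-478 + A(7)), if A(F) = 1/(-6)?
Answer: -272555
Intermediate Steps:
A(F) = -⅙
w(K) = K*(-1 + K)
(264 + w(-17))*(-478 + A(7)) = (264 - 17*(-1 - 17))*(-478 - ⅙) = (264 - 17*(-18))*(-2869/6) = (264 + 306)*(-2869/6) = 570*(-2869/6) = -272555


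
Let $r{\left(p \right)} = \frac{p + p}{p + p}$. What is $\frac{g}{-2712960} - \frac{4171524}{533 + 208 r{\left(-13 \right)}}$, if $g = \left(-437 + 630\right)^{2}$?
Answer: $- \frac{3772401784183}{670101120} \approx -5629.6$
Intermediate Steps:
$g = 37249$ ($g = 193^{2} = 37249$)
$r{\left(p \right)} = 1$ ($r{\left(p \right)} = \frac{2 p}{2 p} = 2 p \frac{1}{2 p} = 1$)
$\frac{g}{-2712960} - \frac{4171524}{533 + 208 r{\left(-13 \right)}} = \frac{37249}{-2712960} - \frac{4171524}{533 + 208 \cdot 1} = 37249 \left(- \frac{1}{2712960}\right) - \frac{4171524}{533 + 208} = - \frac{37249}{2712960} - \frac{4171524}{741} = - \frac{37249}{2712960} - \frac{1390508}{247} = - \frac{3772401784183}{670101120}$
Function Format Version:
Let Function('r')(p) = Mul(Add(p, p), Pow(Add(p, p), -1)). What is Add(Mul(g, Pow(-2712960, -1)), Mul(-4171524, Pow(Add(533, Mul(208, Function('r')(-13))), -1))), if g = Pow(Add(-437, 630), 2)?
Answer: Rational(-3772401784183, 670101120) ≈ -5629.6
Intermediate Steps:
g = 37249 (g = Pow(193, 2) = 37249)
Function('r')(p) = 1 (Function('r')(p) = Mul(Mul(2, p), Pow(Mul(2, p), -1)) = Mul(Mul(2, p), Mul(Rational(1, 2), Pow(p, -1))) = 1)
Add(Mul(g, Pow(-2712960, -1)), Mul(-4171524, Pow(Add(533, Mul(208, Function('r')(-13))), -1))) = Add(Mul(37249, Pow(-2712960, -1)), Mul(-4171524, Pow(Add(533, Mul(208, 1)), -1))) = Add(Mul(37249, Rational(-1, 2712960)), Mul(-4171524, Pow(Add(533, 208), -1))) = Add(Rational(-37249, 2712960), Mul(-4171524, Pow(741, -1))) = Add(Rational(-37249, 2712960), Mul(-4171524, Rational(1, 741))) = Add(Rational(-37249, 2712960), Rational(-1390508, 247)) = Rational(-3772401784183, 670101120)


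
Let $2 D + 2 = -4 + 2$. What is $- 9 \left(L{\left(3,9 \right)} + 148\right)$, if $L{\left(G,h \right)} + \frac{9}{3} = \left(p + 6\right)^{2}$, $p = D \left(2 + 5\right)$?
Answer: $-1881$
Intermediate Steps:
$D = -2$ ($D = -1 + \frac{-4 + 2}{2} = -1 + \frac{1}{2} \left(-2\right) = -1 - 1 = -2$)
$p = -14$ ($p = - 2 \left(2 + 5\right) = \left(-2\right) 7 = -14$)
$L{\left(G,h \right)} = 61$ ($L{\left(G,h \right)} = -3 + \left(-14 + 6\right)^{2} = -3 + \left(-8\right)^{2} = -3 + 64 = 61$)
$- 9 \left(L{\left(3,9 \right)} + 148\right) = - 9 \left(61 + 148\right) = \left(-9\right) 209 = -1881$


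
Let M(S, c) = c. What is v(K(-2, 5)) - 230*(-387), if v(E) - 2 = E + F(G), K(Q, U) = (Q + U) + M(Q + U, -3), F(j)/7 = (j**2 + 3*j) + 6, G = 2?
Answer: 89124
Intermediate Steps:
F(j) = 42 + 7*j**2 + 21*j (F(j) = 7*((j**2 + 3*j) + 6) = 7*(6 + j**2 + 3*j) = 42 + 7*j**2 + 21*j)
K(Q, U) = -3 + Q + U (K(Q, U) = (Q + U) - 3 = -3 + Q + U)
v(E) = 114 + E (v(E) = 2 + (E + (42 + 7*2**2 + 21*2)) = 2 + (E + (42 + 7*4 + 42)) = 2 + (E + (42 + 28 + 42)) = 2 + (E + 112) = 2 + (112 + E) = 114 + E)
v(K(-2, 5)) - 230*(-387) = (114 + (-3 - 2 + 5)) - 230*(-387) = (114 + 0) + 89010 = 114 + 89010 = 89124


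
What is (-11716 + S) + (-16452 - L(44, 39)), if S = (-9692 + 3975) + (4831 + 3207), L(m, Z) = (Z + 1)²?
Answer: -27447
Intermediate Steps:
L(m, Z) = (1 + Z)²
S = 2321 (S = -5717 + 8038 = 2321)
(-11716 + S) + (-16452 - L(44, 39)) = (-11716 + 2321) + (-16452 - (1 + 39)²) = -9395 + (-16452 - 1*40²) = -9395 + (-16452 - 1*1600) = -9395 + (-16452 - 1600) = -9395 - 18052 = -27447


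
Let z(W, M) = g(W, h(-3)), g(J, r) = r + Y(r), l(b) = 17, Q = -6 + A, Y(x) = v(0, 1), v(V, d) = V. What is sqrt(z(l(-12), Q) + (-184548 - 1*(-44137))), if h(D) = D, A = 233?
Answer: I*sqrt(140414) ≈ 374.72*I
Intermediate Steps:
Y(x) = 0
Q = 227 (Q = -6 + 233 = 227)
g(J, r) = r (g(J, r) = r + 0 = r)
z(W, M) = -3
sqrt(z(l(-12), Q) + (-184548 - 1*(-44137))) = sqrt(-3 + (-184548 - 1*(-44137))) = sqrt(-3 + (-184548 + 44137)) = sqrt(-3 - 140411) = sqrt(-140414) = I*sqrt(140414)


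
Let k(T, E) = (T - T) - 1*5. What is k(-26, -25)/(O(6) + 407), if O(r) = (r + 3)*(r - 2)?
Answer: -5/443 ≈ -0.011287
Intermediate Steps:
O(r) = (-2 + r)*(3 + r) (O(r) = (3 + r)*(-2 + r) = (-2 + r)*(3 + r))
k(T, E) = -5 (k(T, E) = 0 - 5 = -5)
k(-26, -25)/(O(6) + 407) = -5/((-6 + 6 + 6²) + 407) = -5/((-6 + 6 + 36) + 407) = -5/(36 + 407) = -5/443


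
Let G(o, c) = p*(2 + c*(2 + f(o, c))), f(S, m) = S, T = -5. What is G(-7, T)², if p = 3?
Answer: 6561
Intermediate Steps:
G(o, c) = 6 + 3*c*(2 + o) (G(o, c) = 3*(2 + c*(2 + o)) = 6 + 3*c*(2 + o))
G(-7, T)² = (6 + 6*(-5) + 3*(-5)*(-7))² = (6 - 30 + 105)² = 81² = 6561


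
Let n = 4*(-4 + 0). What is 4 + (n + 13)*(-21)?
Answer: 67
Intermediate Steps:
n = -16 (n = 4*(-4) = -16)
4 + (n + 13)*(-21) = 4 + (-16 + 13)*(-21) = 4 - 3*(-21) = 4 + 63 = 67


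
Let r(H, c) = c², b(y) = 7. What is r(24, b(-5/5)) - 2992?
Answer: -2943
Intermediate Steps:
r(24, b(-5/5)) - 2992 = 7² - 2992 = 49 - 2992 = -2943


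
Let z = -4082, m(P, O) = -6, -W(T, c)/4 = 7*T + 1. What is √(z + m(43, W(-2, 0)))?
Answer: 2*I*√1022 ≈ 63.938*I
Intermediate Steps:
W(T, c) = -4 - 28*T (W(T, c) = -4*(7*T + 1) = -4*(1 + 7*T) = -4 - 28*T)
√(z + m(43, W(-2, 0))) = √(-4082 - 6) = √(-4088) = 2*I*√1022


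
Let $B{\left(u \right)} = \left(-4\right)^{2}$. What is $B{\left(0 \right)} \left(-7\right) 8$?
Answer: $-896$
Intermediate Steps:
$B{\left(u \right)} = 16$
$B{\left(0 \right)} \left(-7\right) 8 = 16 \left(-7\right) 8 = \left(-112\right) 8 = -896$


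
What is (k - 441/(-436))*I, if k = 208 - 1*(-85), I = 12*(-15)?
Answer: -5768505/109 ≈ -52922.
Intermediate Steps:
I = -180
k = 293 (k = 208 + 85 = 293)
(k - 441/(-436))*I = (293 - 441/(-436))*(-180) = (293 - 441*(-1/436))*(-180) = (293 + 441/436)*(-180) = (128189/436)*(-180) = -5768505/109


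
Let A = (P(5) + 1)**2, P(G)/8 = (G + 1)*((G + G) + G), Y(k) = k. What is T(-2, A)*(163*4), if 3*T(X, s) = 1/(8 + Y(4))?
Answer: 163/9 ≈ 18.111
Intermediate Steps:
P(G) = 24*G*(1 + G) (P(G) = 8*((G + 1)*((G + G) + G)) = 8*((1 + G)*(2*G + G)) = 8*((1 + G)*(3*G)) = 8*(3*G*(1 + G)) = 24*G*(1 + G))
A = 519841 (A = (24*5*(1 + 5) + 1)**2 = (24*5*6 + 1)**2 = (720 + 1)**2 = 721**2 = 519841)
T(X, s) = 1/36 (T(X, s) = 1/(3*(8 + 4)) = (1/3)/12 = (1/3)*(1/12) = 1/36)
T(-2, A)*(163*4) = (163*4)/36 = (1/36)*652 = 163/9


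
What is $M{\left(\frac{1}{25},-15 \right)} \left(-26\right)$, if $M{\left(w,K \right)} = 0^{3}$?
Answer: $0$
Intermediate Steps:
$M{\left(w,K \right)} = 0$
$M{\left(\frac{1}{25},-15 \right)} \left(-26\right) = 0 \left(-26\right) = 0$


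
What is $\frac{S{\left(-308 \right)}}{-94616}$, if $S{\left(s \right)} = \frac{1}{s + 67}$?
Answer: $\frac{1}{22802456} \approx 4.3855 \cdot 10^{-8}$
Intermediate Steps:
$S{\left(s \right)} = \frac{1}{67 + s}$
$\frac{S{\left(-308 \right)}}{-94616} = \frac{1}{\left(67 - 308\right) \left(-94616\right)} = \frac{1}{-241} \left(- \frac{1}{94616}\right) = \left(- \frac{1}{241}\right) \left(- \frac{1}{94616}\right) = \frac{1}{22802456}$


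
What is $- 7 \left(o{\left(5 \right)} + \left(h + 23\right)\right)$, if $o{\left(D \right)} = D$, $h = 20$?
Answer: $-336$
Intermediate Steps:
$- 7 \left(o{\left(5 \right)} + \left(h + 23\right)\right) = - 7 \left(5 + \left(20 + 23\right)\right) = - 7 \left(5 + 43\right) = \left(-7\right) 48 = -336$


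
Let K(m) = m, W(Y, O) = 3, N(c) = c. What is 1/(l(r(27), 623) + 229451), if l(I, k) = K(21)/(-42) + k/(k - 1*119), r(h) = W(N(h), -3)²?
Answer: 72/16520525 ≈ 4.3582e-6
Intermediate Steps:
r(h) = 9 (r(h) = 3² = 9)
l(I, k) = -½ + k/(-119 + k) (l(I, k) = 21/(-42) + k/(k - 1*119) = 21*(-1/42) + k/(k - 119) = -½ + k/(-119 + k))
1/(l(r(27), 623) + 229451) = 1/((119 + 623)/(2*(-119 + 623)) + 229451) = 1/((½)*742/504 + 229451) = 1/((½)*(1/504)*742 + 229451) = 1/(53/72 + 229451) = 1/(16520525/72) = 72/16520525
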